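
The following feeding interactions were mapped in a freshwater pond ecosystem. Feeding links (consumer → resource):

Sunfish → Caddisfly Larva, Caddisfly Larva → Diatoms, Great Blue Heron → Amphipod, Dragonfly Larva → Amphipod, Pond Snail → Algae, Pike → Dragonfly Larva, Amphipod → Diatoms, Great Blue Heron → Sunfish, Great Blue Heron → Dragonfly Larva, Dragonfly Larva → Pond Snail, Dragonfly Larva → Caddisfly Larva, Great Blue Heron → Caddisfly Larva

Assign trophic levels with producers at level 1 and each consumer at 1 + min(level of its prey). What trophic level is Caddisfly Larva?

Diatoms is a producer → level 1.
Caddisfly Larva eats Diatoms → level 2.

Trophic level 2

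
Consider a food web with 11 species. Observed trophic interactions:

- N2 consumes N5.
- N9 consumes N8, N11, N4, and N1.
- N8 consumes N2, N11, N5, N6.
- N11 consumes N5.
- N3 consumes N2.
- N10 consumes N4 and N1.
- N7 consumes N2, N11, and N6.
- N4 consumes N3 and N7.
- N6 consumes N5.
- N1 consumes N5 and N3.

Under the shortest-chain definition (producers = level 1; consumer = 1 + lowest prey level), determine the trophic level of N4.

Trophic level 4

N5 is a producer → level 1.
N2 eats N5 → level 2.
N3 eats N2 → level 3.
N4 eats N3 → level 4.
No prey of N4 is below level 3, so 4 is the minimum.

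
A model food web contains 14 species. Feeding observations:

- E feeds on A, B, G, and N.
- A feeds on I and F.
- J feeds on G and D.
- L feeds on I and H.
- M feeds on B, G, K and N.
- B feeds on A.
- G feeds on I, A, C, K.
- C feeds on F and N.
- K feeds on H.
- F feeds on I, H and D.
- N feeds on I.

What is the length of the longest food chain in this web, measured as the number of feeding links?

4 links

One longest chain: D → F → A → G → J.
It has 5 species and 4 links.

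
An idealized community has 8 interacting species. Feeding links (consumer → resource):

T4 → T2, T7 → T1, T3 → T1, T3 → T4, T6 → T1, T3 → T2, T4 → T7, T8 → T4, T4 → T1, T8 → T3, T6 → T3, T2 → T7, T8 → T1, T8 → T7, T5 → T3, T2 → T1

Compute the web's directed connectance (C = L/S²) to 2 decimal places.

C = 0.25

The web has S = 8 species and L = 16 feeding links.
C = L / S² = 16 / 64 = 0.2500 ≈ 0.25.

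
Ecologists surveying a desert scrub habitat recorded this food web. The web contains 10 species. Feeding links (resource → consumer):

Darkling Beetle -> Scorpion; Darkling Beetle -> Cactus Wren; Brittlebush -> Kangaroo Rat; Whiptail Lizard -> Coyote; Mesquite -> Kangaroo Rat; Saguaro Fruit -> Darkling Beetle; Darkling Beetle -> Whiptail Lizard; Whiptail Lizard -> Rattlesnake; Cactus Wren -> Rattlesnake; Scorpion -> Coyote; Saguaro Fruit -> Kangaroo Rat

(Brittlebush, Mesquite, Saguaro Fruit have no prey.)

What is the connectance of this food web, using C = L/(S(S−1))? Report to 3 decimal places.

C = 0.122

The web has S = 10 species and L = 11 feeding links.
C = L / (S(S−1)) = 11 / 90 = 0.1222 ≈ 0.122.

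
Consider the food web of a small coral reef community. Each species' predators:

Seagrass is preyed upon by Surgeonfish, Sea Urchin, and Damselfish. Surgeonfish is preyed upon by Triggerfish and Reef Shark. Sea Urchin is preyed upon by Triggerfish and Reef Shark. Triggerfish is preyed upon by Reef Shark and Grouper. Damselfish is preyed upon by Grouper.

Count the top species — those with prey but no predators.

Top species (has prey, but nothing eats it): Grouper, Reef Shark.
Count: 2.

2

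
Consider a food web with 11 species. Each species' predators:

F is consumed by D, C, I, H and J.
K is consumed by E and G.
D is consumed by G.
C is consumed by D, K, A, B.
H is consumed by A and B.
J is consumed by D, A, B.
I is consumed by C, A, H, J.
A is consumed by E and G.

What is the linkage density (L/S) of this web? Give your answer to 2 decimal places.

There are L = 23 links among S = 11 species.
L/S = 23/11 = 2.0909 ≈ 2.09.

L/S = 2.09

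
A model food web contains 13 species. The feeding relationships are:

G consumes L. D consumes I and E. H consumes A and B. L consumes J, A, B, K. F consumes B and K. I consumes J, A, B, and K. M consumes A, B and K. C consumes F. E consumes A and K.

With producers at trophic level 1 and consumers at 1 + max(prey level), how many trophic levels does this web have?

Producers (level 1): K, A, J, B.
K → I → D gives D level 3.
No species has a prey at level 3, so no species reaches level 4.

3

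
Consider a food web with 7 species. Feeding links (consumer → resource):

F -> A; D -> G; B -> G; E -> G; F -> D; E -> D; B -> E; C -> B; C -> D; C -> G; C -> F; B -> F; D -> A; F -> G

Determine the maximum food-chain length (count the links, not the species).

One longest chain: A → D → F → B → C.
It has 5 species and 4 links.

4 links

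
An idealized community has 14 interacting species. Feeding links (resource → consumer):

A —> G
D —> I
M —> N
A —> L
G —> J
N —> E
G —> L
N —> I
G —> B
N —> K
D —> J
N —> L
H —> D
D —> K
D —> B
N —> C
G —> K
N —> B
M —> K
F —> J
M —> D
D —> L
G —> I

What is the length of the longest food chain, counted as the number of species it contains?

One longest chain: M → N → L.
It has 3 species and 2 links.

3 species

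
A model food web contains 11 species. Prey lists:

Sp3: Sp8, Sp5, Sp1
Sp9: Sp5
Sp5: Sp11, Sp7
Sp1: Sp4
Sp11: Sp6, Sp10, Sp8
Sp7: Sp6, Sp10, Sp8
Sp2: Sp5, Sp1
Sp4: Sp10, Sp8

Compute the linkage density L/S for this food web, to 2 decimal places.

There are L = 17 links among S = 11 species.
L/S = 17/11 = 1.5455 ≈ 1.55.

L/S = 1.55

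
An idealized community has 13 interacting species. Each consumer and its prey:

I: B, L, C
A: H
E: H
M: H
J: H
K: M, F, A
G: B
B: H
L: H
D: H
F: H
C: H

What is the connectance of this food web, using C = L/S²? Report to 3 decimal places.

The web has S = 13 species and L = 16 feeding links.
C = L / S² = 16 / 169 = 0.0947 ≈ 0.095.

C = 0.095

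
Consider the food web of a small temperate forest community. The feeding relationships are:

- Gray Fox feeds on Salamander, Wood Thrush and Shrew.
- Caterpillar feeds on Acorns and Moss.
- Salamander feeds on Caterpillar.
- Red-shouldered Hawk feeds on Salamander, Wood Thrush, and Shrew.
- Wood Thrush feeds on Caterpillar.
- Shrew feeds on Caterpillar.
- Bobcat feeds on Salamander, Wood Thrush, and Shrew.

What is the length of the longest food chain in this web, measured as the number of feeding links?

3 links

One longest chain: Acorns → Caterpillar → Salamander → Bobcat.
It has 4 species and 3 links.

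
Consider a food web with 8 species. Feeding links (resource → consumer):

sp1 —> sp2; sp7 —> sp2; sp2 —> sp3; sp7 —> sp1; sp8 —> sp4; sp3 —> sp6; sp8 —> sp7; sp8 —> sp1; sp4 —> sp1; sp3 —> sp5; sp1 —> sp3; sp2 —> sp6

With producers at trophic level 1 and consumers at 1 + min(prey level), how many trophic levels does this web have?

4

Producers (level 1): sp8.
Following each consumer down to its lowest-level prey: sp8 → sp7 → sp2 → sp6 (levels 1 through 4).
All prey of sp6 (sp2 3, sp3 3) are at level 3 or above, so sp6 is at level 1 + 3 = 4.
Every consumer has at least one prey at level 3 or below, so none exceeds level 4.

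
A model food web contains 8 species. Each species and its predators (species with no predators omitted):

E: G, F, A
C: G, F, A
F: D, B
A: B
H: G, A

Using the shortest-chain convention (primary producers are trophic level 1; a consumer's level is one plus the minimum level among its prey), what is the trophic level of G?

Trophic level 2

E is a producer → level 1.
G eats E → level 2.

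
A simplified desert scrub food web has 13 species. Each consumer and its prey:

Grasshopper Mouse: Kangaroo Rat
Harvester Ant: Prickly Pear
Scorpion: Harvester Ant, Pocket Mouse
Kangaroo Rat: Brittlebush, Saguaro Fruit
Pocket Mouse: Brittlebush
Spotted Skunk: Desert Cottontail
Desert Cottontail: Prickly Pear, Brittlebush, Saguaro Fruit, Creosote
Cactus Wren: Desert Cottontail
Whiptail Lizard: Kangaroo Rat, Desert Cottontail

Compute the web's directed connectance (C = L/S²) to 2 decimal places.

The web has S = 13 species and L = 15 feeding links.
C = L / S² = 15 / 169 = 0.0888 ≈ 0.09.

C = 0.09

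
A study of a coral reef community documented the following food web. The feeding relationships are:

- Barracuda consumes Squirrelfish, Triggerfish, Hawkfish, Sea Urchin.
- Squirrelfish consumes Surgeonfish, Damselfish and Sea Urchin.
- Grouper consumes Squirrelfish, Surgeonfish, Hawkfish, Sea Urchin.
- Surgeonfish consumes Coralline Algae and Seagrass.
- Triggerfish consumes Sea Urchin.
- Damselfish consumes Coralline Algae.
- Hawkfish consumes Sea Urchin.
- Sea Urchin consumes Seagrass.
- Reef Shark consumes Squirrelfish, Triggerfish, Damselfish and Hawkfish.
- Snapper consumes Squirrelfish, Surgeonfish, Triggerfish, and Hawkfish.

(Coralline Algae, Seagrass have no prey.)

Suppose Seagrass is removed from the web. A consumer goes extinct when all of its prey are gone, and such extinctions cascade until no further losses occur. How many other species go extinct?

3

Remove Seagrass.
Round 1: Sea Urchin (all prey gone) → extinct.
Round 2: Triggerfish (all prey gone), Hawkfish (all prey gone) → extinct.
No further losses. Total secondary extinctions: 3.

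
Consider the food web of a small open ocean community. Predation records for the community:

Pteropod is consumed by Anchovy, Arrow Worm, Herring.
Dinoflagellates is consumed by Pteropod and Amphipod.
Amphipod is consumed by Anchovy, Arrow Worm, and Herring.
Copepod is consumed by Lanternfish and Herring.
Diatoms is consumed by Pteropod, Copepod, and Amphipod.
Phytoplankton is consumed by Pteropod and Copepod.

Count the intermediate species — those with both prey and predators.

Intermediate species (has both prey and predators): Copepod, Pteropod, Amphipod.
Count: 3.

3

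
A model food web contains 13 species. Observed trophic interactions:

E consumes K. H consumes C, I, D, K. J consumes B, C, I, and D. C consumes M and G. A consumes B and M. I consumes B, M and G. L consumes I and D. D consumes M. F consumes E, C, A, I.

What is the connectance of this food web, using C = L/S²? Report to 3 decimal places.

The web has S = 13 species and L = 23 feeding links.
C = L / S² = 23 / 169 = 0.1361 ≈ 0.136.

C = 0.136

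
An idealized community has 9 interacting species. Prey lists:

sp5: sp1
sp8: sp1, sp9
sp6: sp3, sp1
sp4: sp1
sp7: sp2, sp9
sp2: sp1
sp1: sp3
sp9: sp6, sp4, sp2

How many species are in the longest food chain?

5 species

One longest chain: sp3 → sp1 → sp6 → sp9 → sp8.
It has 5 species and 4 links.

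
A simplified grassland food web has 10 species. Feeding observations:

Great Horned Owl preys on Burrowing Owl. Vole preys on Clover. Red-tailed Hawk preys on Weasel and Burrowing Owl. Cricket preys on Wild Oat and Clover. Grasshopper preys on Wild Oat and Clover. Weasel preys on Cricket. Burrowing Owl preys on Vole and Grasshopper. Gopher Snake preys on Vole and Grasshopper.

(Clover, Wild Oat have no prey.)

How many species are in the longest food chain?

One longest chain: Clover → Grasshopper → Burrowing Owl → Red-tailed Hawk.
It has 4 species and 3 links.

4 species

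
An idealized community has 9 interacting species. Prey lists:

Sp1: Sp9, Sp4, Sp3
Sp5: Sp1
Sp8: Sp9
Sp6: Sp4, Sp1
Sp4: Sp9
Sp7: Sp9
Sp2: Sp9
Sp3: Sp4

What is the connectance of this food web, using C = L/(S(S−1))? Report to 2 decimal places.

C = 0.15

The web has S = 9 species and L = 11 feeding links.
C = L / (S(S−1)) = 11 / 72 = 0.1528 ≈ 0.15.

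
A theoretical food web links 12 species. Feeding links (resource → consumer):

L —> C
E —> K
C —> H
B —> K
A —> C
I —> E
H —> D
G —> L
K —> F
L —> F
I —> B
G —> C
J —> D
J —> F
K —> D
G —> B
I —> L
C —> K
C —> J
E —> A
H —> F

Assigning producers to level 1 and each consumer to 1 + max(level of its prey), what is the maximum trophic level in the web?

Producers (level 1): I, G.
I → E → A → C → H → F gives F level 6.
No species has a prey at level 6, so no species reaches level 7.

6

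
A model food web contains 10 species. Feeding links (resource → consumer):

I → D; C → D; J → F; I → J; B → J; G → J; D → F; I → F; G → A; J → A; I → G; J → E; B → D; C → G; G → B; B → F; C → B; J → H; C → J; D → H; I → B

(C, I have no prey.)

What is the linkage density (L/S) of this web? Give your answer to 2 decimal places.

L/S = 2.10

There are L = 21 links among S = 10 species.
L/S = 21/10 = 2.1000 ≈ 2.10.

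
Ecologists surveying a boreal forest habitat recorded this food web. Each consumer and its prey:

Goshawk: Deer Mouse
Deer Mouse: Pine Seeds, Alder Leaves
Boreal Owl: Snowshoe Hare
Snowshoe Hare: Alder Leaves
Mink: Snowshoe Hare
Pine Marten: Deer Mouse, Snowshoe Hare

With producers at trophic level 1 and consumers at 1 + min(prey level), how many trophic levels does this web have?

Producers (level 1): Pine Seeds, Alder Leaves.
Following each consumer down to its lowest-level prey: Pine Seeds → Deer Mouse → Goshawk (levels 1 through 3).
All prey of Goshawk (Deer Mouse 2) are at level 2 or above, so Goshawk is at level 1 + 2 = 3.
Every consumer has at least one prey at level 2 or below, so none exceeds level 3.

3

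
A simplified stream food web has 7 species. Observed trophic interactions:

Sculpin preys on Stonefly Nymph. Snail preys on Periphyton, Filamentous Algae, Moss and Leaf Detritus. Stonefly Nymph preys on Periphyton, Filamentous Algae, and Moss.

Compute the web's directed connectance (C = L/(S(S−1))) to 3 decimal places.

The web has S = 7 species and L = 8 feeding links.
C = L / (S(S−1)) = 8 / 42 = 0.1905 ≈ 0.190.

C = 0.190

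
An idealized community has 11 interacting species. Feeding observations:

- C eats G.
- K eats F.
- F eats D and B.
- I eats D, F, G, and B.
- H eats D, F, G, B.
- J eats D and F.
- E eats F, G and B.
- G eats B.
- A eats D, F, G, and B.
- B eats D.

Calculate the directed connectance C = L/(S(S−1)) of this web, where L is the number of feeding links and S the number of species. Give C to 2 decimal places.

The web has S = 11 species and L = 23 feeding links.
C = L / (S(S−1)) = 23 / 110 = 0.2091 ≈ 0.21.

C = 0.21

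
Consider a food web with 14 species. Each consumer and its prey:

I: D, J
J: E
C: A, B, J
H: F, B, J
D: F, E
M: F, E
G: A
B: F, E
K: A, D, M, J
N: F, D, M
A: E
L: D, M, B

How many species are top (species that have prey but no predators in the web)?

7

Top species (has prey, but nothing eats it): G, H, I, C, K, N, L.
Count: 7.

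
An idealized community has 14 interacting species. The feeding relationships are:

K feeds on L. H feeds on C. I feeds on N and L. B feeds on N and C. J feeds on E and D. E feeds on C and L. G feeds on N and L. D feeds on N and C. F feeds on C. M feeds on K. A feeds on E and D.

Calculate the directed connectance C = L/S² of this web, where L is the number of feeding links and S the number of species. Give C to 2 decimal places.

C = 0.09

The web has S = 14 species and L = 18 feeding links.
C = L / S² = 18 / 196 = 0.0918 ≈ 0.09.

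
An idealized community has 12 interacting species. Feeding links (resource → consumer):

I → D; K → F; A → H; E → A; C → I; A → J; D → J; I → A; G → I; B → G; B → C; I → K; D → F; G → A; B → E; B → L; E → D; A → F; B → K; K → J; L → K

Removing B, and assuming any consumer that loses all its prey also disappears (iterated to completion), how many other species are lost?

11

Remove B.
Round 1: E (all prey gone), L (all prey gone), G (all prey gone), C (all prey gone) → extinct.
Round 2: I (all prey gone) → extinct.
Round 3: D (all prey gone), K (all prey gone), A (all prey gone) → extinct.
Round 4: J (all prey gone), H (all prey gone), F (all prey gone) → extinct.
No further losses. Total secondary extinctions: 11.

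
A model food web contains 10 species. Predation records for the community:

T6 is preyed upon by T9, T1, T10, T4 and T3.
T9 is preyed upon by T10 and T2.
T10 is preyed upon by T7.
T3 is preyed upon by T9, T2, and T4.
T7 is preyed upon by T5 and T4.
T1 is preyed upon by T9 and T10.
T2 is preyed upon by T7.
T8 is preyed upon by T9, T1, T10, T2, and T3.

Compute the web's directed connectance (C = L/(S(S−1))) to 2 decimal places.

The web has S = 10 species and L = 21 feeding links.
C = L / (S(S−1)) = 21 / 90 = 0.2333 ≈ 0.23.

C = 0.23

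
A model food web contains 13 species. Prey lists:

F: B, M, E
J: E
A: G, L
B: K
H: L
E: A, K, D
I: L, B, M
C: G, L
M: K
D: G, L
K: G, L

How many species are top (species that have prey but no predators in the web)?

Top species (has prey, but nothing eats it): H, C, J, I, F.
Count: 5.

5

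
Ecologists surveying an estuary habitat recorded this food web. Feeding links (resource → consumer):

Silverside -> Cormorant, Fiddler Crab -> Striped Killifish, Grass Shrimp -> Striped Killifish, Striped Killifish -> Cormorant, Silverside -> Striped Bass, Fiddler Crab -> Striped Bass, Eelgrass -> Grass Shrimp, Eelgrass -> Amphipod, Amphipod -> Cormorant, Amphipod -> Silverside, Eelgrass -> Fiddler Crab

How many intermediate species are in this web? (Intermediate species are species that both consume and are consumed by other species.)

Intermediate species (has both prey and predators): Grass Shrimp, Fiddler Crab, Amphipod, Silverside, Striped Killifish.
Count: 5.

5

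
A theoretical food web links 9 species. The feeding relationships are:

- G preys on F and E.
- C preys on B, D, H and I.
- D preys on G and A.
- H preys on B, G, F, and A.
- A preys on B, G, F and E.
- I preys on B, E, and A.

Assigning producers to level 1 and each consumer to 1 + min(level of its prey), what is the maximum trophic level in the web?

3

Producers (level 1): B, E, F.
Following each consumer down to its lowest-level prey: E → G → D (levels 1 through 3).
All prey of D (G 2, A 2) are at level 2 or above, so D is at level 1 + 2 = 3.
Every consumer has at least one prey at level 2 or below, so none exceeds level 3.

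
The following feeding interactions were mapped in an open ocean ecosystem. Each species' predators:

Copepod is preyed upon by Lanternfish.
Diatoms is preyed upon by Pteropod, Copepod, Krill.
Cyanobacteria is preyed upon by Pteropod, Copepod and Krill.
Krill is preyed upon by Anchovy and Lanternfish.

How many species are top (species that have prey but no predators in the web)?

Top species (has prey, but nothing eats it): Pteropod, Lanternfish, Anchovy.
Count: 3.

3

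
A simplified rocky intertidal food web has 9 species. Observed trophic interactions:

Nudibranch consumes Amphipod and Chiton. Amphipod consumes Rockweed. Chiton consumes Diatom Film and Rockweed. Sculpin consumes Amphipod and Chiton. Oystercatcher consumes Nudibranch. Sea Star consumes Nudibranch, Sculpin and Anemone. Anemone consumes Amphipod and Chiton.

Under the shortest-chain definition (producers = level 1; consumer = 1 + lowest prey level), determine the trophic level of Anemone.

Rockweed is a producer → level 1.
Amphipod eats Rockweed → level 2.
Anemone eats Amphipod → level 3.
No prey of Anemone is below level 2, so 3 is the minimum.

Trophic level 3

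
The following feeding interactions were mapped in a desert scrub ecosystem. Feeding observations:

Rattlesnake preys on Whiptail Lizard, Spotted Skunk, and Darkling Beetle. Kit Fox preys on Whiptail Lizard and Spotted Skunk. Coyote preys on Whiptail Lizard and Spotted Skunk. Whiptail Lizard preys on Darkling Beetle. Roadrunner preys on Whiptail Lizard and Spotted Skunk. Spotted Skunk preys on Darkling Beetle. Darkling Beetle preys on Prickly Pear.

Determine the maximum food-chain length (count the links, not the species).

One longest chain: Prickly Pear → Darkling Beetle → Spotted Skunk → Rattlesnake.
It has 4 species and 3 links.

3 links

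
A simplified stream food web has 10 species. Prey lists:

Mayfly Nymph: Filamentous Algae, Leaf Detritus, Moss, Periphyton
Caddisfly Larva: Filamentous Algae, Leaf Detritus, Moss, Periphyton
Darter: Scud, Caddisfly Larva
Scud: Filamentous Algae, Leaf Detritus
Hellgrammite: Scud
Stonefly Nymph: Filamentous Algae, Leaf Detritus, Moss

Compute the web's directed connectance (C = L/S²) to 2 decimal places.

C = 0.16

The web has S = 10 species and L = 16 feeding links.
C = L / S² = 16 / 100 = 0.1600 ≈ 0.16.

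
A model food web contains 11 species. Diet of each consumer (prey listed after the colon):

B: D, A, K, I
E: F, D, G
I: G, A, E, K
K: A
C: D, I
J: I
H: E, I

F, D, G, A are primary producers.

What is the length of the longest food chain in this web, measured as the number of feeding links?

One longest chain: F → E → I → B.
It has 4 species and 3 links.

3 links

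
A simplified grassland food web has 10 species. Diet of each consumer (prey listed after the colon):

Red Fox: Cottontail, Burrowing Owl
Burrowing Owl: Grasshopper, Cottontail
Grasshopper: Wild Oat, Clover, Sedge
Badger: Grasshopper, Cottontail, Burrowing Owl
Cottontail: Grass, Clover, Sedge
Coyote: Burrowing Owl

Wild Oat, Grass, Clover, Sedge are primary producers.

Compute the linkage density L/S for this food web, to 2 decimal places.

L/S = 1.40

There are L = 14 links among S = 10 species.
L/S = 14/10 = 1.4000 ≈ 1.40.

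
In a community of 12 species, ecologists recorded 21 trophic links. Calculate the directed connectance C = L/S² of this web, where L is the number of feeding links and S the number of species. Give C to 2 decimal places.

The web has S = 12 species and L = 21 feeding links.
C = L / S² = 21 / 144 = 0.1458 ≈ 0.15.

C = 0.15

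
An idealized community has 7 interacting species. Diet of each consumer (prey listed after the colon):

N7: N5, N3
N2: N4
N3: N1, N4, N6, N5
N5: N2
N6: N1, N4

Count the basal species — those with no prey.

2

Basal species (no prey listed): N1, N4.
Count: 2.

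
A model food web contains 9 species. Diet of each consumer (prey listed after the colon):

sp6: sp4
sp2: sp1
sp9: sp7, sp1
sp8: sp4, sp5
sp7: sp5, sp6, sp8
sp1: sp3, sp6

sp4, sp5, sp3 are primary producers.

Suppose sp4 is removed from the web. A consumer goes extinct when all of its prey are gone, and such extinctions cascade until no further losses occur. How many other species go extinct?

1

Remove sp4.
Round 1: sp6 (all prey gone) → extinct.
No further losses. Total secondary extinctions: 1.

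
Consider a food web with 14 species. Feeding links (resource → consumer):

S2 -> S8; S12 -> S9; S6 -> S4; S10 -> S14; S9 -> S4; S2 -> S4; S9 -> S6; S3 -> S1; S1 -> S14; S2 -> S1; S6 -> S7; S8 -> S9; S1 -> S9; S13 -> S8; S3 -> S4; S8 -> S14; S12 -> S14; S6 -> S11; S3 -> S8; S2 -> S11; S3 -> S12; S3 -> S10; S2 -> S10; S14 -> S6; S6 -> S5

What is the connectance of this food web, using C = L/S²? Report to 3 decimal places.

C = 0.128

The web has S = 14 species and L = 25 feeding links.
C = L / S² = 25 / 196 = 0.1276 ≈ 0.128.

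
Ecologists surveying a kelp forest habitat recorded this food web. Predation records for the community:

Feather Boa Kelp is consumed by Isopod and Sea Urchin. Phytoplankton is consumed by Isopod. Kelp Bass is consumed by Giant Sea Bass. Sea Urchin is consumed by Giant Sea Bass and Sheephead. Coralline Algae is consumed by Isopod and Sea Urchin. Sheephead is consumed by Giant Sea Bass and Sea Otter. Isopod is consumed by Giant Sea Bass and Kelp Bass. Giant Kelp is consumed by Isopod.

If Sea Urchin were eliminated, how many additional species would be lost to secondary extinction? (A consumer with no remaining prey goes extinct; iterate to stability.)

2

Remove Sea Urchin.
Round 1: Sheephead (all prey gone) → extinct.
Round 2: Sea Otter (all prey gone) → extinct.
No further losses. Total secondary extinctions: 2.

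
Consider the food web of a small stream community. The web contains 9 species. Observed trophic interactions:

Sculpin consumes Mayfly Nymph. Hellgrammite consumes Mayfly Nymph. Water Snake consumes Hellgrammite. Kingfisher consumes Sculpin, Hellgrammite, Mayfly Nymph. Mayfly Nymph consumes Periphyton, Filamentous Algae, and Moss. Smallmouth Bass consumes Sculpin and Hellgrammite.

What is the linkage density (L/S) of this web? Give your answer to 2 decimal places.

L/S = 1.22

There are L = 11 links among S = 9 species.
L/S = 11/9 = 1.2222 ≈ 1.22.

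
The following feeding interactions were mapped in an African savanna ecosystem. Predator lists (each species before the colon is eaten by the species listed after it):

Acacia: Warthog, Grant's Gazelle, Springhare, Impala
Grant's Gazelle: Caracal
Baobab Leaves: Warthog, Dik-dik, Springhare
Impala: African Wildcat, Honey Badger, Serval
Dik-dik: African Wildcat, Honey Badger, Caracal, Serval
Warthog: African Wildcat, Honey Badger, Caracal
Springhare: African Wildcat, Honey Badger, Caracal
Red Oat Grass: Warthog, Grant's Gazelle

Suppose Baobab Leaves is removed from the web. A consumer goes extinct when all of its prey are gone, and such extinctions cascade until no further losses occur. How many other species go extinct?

Remove Baobab Leaves.
Round 1: Dik-dik (all prey gone) → extinct.
No further losses. Total secondary extinctions: 1.

1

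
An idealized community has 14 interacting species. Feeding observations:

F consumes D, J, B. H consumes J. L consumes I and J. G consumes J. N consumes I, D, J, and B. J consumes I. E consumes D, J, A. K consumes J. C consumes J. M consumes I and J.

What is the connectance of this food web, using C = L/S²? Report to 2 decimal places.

C = 0.10

The web has S = 14 species and L = 19 feeding links.
C = L / S² = 19 / 196 = 0.0969 ≈ 0.10.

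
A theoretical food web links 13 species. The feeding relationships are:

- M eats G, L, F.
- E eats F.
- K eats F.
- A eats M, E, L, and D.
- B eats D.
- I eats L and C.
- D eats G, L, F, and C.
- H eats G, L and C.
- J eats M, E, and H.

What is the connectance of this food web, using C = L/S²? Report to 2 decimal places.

C = 0.13

The web has S = 13 species and L = 22 feeding links.
C = L / S² = 22 / 169 = 0.1302 ≈ 0.13.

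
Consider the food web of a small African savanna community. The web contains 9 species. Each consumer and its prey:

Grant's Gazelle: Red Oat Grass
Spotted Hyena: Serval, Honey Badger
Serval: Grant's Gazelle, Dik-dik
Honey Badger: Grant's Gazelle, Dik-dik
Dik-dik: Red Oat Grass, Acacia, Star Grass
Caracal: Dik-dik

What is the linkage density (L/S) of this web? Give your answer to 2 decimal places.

L/S = 1.22

There are L = 11 links among S = 9 species.
L/S = 11/9 = 1.2222 ≈ 1.22.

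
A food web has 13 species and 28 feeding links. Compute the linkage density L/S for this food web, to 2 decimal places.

L/S = 2.15

There are L = 28 links among S = 13 species.
L/S = 28/13 = 2.1538 ≈ 2.15.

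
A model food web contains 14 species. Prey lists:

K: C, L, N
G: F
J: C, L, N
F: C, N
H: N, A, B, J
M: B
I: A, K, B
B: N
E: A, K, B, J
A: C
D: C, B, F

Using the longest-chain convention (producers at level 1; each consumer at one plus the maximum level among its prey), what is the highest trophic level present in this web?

Producers (level 1): C, L, N.
C → A → E gives E level 3.
No species has a prey at level 3, so no species reaches level 4.

3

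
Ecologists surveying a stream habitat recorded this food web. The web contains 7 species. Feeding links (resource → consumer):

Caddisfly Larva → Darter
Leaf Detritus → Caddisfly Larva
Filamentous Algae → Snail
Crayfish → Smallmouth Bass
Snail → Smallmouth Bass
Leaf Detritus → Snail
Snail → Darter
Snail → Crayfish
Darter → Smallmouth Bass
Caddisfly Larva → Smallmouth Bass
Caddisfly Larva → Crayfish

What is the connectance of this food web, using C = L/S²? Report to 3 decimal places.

The web has S = 7 species and L = 11 feeding links.
C = L / S² = 11 / 49 = 0.2245 ≈ 0.224.

C = 0.224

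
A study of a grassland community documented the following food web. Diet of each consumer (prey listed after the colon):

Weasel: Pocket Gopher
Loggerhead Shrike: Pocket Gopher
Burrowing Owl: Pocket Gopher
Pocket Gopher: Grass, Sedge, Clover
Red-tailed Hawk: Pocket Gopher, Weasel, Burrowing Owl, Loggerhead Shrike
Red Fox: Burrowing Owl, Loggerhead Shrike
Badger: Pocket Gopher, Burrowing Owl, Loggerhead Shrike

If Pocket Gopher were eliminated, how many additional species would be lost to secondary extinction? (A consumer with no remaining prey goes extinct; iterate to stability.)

Remove Pocket Gopher.
Round 1: Weasel (all prey gone), Burrowing Owl (all prey gone), Loggerhead Shrike (all prey gone) → extinct.
Round 2: Red Fox (all prey gone), Badger (all prey gone), Red-tailed Hawk (all prey gone) → extinct.
No further losses. Total secondary extinctions: 6.

6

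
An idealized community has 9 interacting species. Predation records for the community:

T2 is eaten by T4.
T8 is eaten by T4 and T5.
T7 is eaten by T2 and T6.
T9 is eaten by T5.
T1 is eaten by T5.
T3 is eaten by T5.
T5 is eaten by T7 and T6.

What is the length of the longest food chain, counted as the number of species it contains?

5 species

One longest chain: T8 → T5 → T7 → T2 → T4.
It has 5 species and 4 links.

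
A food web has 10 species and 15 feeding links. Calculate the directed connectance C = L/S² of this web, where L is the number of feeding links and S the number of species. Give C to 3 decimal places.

C = 0.150

The web has S = 10 species and L = 15 feeding links.
C = L / S² = 15 / 100 = 0.1500 ≈ 0.150.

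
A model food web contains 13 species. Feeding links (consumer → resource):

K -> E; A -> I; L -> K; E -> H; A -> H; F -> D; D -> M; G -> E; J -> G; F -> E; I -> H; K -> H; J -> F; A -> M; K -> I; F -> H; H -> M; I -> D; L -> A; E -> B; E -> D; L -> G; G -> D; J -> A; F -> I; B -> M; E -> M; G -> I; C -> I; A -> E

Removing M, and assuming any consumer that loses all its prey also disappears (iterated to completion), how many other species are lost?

Remove M.
Round 1: H (all prey gone), D (all prey gone), B (all prey gone) → extinct.
Round 2: E (all prey gone), I (all prey gone) → extinct.
Round 3: K (all prey gone), A (all prey gone), C (all prey gone), G (all prey gone), F (all prey gone) → extinct.
Round 4: J (all prey gone), L (all prey gone) → extinct.
No further losses. Total secondary extinctions: 12.

12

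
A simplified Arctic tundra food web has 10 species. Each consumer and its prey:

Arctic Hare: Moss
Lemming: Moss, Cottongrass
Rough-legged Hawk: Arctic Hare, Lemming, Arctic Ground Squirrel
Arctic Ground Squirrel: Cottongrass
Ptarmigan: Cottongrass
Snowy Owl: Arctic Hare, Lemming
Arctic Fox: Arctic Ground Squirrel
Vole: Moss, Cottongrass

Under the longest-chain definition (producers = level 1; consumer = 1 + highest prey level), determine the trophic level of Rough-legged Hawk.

Trophic level 3

Moss is a producer → level 1.
Arctic Hare eats Moss → level 2.
Rough-legged Hawk eats Arctic Hare (level 2); other prey at levels: Lemming 2, Arctic Ground Squirrel 2 → level 3.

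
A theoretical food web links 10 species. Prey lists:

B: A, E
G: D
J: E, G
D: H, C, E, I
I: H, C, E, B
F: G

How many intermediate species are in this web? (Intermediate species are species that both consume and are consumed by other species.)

4

Intermediate species (has both prey and predators): B, I, D, G.
Count: 4.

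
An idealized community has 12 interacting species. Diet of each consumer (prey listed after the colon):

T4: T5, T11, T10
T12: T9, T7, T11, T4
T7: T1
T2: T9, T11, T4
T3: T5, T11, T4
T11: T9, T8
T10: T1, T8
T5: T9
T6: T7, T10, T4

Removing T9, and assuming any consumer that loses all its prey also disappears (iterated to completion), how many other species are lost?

Remove T9.
Round 1: T5 (all prey gone) → extinct.
No further losses. Total secondary extinctions: 1.

1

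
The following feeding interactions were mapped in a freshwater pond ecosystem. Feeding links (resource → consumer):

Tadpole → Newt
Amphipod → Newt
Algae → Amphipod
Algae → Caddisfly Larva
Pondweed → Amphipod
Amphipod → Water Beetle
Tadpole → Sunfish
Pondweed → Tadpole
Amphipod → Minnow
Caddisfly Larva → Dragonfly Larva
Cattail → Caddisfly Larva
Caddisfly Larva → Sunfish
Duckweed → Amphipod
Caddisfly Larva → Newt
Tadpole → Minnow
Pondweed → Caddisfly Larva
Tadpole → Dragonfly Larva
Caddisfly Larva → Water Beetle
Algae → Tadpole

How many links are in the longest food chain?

One longest chain: Pondweed → Caddisfly Larva → Newt.
It has 3 species and 2 links.

2 links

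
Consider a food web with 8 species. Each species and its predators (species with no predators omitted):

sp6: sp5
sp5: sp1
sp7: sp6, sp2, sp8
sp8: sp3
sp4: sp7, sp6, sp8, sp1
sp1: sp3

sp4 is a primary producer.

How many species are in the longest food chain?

6 species

One longest chain: sp4 → sp7 → sp6 → sp5 → sp1 → sp3.
It has 6 species and 5 links.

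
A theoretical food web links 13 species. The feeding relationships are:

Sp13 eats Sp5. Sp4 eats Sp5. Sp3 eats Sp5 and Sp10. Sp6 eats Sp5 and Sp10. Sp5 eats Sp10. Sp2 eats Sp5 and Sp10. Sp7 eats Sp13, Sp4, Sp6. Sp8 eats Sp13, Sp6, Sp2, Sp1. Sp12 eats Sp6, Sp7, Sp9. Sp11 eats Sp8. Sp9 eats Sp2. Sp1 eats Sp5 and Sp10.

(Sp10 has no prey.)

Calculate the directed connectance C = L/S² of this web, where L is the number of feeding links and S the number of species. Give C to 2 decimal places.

The web has S = 13 species and L = 23 feeding links.
C = L / S² = 23 / 169 = 0.1361 ≈ 0.14.

C = 0.14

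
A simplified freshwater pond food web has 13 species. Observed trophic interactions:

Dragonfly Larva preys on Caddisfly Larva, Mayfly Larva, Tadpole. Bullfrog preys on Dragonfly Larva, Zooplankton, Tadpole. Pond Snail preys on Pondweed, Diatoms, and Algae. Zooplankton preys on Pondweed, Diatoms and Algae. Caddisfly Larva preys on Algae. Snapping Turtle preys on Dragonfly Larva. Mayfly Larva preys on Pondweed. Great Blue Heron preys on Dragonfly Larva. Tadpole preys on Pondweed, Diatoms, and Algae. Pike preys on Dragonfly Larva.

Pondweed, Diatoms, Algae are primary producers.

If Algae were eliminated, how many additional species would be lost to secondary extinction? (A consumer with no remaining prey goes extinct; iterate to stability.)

Remove Algae.
Round 1: Caddisfly Larva (all prey gone) → extinct.
No further losses. Total secondary extinctions: 1.

1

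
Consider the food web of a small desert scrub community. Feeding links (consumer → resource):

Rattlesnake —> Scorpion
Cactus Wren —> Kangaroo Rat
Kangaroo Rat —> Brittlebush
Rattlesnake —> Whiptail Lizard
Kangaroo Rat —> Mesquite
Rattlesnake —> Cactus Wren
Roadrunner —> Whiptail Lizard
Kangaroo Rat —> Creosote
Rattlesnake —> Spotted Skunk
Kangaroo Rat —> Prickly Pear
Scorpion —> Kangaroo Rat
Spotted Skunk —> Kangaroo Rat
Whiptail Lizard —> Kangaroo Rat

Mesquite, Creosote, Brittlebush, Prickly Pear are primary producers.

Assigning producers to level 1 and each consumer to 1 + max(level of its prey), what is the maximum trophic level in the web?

4

Producers (level 1): Mesquite, Creosote, Brittlebush, Prickly Pear.
Mesquite → Kangaroo Rat → Whiptail Lizard → Roadrunner gives Roadrunner level 4.
No species has a prey at level 4, so no species reaches level 5.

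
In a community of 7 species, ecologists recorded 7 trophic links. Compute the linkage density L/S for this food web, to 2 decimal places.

L/S = 1.00

There are L = 7 links among S = 7 species.
L/S = 7/7 = 1.0000 ≈ 1.00.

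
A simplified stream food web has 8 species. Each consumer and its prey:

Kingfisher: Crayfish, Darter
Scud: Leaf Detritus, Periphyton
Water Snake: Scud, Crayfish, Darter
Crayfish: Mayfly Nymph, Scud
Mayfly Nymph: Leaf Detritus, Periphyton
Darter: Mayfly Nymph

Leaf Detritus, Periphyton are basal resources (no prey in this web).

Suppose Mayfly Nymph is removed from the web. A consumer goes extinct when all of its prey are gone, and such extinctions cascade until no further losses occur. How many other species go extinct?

Remove Mayfly Nymph.
Round 1: Darter (all prey gone) → extinct.
No further losses. Total secondary extinctions: 1.

1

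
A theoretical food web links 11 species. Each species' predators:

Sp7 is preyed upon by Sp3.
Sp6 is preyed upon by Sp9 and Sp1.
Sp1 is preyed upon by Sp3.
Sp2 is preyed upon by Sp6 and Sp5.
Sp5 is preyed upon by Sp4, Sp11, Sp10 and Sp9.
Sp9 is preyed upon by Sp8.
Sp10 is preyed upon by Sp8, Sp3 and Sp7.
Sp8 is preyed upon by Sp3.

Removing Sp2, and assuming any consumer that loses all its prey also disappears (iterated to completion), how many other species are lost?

10

Remove Sp2.
Round 1: Sp5 (all prey gone), Sp6 (all prey gone) → extinct.
Round 2: Sp9 (all prey gone), Sp1 (all prey gone), Sp11 (all prey gone), Sp4 (all prey gone), Sp10 (all prey gone) → extinct.
Round 3: Sp7 (all prey gone), Sp8 (all prey gone) → extinct.
Round 4: Sp3 (all prey gone) → extinct.
No further losses. Total secondary extinctions: 10.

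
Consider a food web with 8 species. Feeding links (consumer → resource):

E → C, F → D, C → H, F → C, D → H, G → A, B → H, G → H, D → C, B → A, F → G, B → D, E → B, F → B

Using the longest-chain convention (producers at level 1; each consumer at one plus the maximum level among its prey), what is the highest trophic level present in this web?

5

Producers (level 1): H, A.
H → C → D → B → E gives E level 5.
No species has a prey at level 5, so no species reaches level 6.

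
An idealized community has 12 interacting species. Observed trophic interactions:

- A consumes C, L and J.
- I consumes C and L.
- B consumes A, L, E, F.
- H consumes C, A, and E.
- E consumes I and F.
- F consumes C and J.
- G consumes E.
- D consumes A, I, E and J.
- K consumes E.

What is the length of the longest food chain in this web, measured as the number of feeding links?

One longest chain: L → I → E → B.
It has 4 species and 3 links.

3 links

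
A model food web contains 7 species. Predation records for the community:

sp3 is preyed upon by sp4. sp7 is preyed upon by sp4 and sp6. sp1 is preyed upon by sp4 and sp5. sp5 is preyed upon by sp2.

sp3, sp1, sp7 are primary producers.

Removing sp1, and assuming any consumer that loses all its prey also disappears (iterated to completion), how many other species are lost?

Remove sp1.
Round 1: sp5 (all prey gone) → extinct.
Round 2: sp2 (all prey gone) → extinct.
No further losses. Total secondary extinctions: 2.

2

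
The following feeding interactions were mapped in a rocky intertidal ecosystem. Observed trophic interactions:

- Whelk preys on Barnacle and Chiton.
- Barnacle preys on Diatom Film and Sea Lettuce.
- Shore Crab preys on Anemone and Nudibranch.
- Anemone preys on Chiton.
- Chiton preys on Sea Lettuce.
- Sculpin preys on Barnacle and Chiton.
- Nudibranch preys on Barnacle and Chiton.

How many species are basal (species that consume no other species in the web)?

Basal species (no prey listed): Diatom Film, Sea Lettuce.
Count: 2.

2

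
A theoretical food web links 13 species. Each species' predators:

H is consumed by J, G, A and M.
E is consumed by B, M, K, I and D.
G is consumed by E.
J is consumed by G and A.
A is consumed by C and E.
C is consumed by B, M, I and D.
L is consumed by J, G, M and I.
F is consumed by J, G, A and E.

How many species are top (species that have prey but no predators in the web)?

5

Top species (has prey, but nothing eats it): D, M, B, K, I.
Count: 5.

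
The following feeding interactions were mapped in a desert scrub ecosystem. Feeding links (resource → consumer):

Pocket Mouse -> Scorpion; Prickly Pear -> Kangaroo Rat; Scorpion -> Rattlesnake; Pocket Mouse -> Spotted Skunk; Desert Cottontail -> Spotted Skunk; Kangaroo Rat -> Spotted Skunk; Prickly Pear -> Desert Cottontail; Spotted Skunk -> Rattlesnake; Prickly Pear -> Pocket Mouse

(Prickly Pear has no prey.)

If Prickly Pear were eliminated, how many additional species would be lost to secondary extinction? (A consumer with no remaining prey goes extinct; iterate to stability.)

Remove Prickly Pear.
Round 1: Pocket Mouse (all prey gone), Kangaroo Rat (all prey gone), Desert Cottontail (all prey gone) → extinct.
Round 2: Scorpion (all prey gone), Spotted Skunk (all prey gone) → extinct.
Round 3: Rattlesnake (all prey gone) → extinct.
No further losses. Total secondary extinctions: 6.

6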